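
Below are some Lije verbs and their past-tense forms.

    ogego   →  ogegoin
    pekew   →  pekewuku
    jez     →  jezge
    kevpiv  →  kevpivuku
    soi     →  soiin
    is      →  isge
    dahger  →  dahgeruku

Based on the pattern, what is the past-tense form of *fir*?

The alternation tracks the final sound of the stem — -ge when the stem ends in a sibilant (*jez*, *is*); -uku when the stem ends in a non-sibilant consonant (*pekew*, *kevpiv*, *dahger*); -in when the stem ends in a vowel (*ogego*, *soi*).
*fir* — final sound /r/ (a non-sibilant consonant) → -uku → *firuku*.

firuku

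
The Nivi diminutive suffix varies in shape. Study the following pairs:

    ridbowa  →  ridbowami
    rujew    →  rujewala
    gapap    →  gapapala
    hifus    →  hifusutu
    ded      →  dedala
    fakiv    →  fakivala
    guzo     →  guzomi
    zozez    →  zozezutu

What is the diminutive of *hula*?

hulami

Looking at the final sound of each stem: -utu when the stem ends in a sibilant (*hifus*, *zozez*); -ala when the stem ends in a non-sibilant consonant (*rujew*, *gapap*, *ded*, *fakiv*); -mi when the stem ends in a vowel (*ridbowa*, *guzo*).
Since the final sound of *hula* is /a/ (a vowel), it takes -mi, giving *hulami*.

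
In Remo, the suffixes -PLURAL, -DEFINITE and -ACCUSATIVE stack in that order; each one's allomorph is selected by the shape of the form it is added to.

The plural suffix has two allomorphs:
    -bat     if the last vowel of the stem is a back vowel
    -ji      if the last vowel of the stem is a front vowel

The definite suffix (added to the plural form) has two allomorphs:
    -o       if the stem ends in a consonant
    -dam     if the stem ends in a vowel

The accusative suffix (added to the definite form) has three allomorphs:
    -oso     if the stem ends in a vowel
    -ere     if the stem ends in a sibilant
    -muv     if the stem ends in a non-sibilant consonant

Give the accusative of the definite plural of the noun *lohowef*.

lohowefjidammuv

*lohowef*: last vowel = /e/, a front vowel → -ji → *lohowefji*.
Since the final sound of the plural form *lohowefji* is /i/ (a vowel), it takes -dam, giving *lohowefjidam*.
Since the final sound of the definite form *lohowefjidam* is /m/ (a non-sibilant consonant), it takes -muv, giving *lohowefjidammuv*.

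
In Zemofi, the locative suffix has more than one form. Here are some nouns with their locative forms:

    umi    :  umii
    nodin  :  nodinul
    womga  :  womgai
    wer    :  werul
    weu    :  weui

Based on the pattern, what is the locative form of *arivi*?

arivii

Looking at the final sound of each stem: -ul when the stem ends in a consonant (*nodin*, *wer*); -i when the stem ends in a vowel (*umi*, *womga*, *weu*).
*arivi* — final sound /i/ (a vowel) → -i → *arivii*.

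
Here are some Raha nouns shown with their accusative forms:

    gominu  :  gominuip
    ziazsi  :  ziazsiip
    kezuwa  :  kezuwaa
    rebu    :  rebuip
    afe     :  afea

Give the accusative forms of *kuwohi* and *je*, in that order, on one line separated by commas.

kuwohiip, jea

The pattern is height harmony: -ip when the last vowel of the stem is a high vowel (*gominu*, *ziazsi*, *rebu*); -a when the last vowel of the stem is a non-high vowel (*kezuwa*, *afe*).
*kuwohi* — last vowel /i/ (a high vowel) → -ip → *kuwohiip*.
Since the last vowel of *je* is /e/ (a non-high vowel), it takes -a, giving *jea*.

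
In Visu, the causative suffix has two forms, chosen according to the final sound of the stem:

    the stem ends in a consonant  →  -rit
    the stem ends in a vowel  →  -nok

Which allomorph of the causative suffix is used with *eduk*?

Since the final sound of *eduk* is /k/ (a consonant), it takes -rit.

-rit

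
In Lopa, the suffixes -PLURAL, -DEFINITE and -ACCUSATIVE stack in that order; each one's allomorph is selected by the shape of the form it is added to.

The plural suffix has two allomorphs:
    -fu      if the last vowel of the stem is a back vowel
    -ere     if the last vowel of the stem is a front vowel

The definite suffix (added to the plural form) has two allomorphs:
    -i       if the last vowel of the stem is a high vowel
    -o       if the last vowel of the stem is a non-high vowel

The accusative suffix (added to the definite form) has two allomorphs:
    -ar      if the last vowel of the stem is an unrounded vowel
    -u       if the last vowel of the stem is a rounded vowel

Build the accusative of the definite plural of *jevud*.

Since the last vowel of *jevud* is /u/ (a back vowel), it takes -fu, giving *jevudfu*.
Since the last vowel of the plural form *jevudfu* is /u/ (a high vowel), it takes -i, giving *jevudfui*.
The last vowel of the definite form *jevudfui* is /i/, which is an unrounded vowel, so the accusative suffix is -ar, giving *jevudfuiar*.

jevudfuiar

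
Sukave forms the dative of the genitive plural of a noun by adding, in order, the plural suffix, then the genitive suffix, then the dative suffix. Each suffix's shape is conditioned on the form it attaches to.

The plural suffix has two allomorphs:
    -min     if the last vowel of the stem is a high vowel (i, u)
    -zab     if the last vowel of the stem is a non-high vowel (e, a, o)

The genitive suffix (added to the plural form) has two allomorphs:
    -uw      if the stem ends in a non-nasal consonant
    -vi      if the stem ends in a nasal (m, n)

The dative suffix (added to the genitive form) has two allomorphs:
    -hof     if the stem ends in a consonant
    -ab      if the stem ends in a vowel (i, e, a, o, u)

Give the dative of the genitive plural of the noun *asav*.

asavzabuwhof

*asav* — last vowel /a/ (a non-high vowel) → -zab → *asavzab*.
The plural form *asavzab* — final consonant /b/ (non-nasal) → -uw → *asavzabuw*.
The genitive form *asavzabuw* — final sound /w/ (a consonant) → -hof → *asavzabuwhof*.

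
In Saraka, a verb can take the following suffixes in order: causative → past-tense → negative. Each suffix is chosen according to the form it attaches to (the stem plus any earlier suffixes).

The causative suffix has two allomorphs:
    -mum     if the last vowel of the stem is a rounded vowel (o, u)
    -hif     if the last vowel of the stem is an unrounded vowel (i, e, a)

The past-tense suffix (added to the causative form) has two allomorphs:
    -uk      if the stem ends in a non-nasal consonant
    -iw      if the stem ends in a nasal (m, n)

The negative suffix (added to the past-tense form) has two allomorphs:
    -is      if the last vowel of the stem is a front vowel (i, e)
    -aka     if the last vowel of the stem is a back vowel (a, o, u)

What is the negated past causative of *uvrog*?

*uvrog* — last vowel /o/ (a rounded vowel) → -mum → *uvrogmum*.
The causative form *uvrogmum* — final consonant /m/ (a nasal) → -iw → *uvrogmumiw*.
The past-tense form *uvrogmumiw*: last vowel = /i/, a front vowel → -is → *uvrogmumiwis*.

uvrogmumiwis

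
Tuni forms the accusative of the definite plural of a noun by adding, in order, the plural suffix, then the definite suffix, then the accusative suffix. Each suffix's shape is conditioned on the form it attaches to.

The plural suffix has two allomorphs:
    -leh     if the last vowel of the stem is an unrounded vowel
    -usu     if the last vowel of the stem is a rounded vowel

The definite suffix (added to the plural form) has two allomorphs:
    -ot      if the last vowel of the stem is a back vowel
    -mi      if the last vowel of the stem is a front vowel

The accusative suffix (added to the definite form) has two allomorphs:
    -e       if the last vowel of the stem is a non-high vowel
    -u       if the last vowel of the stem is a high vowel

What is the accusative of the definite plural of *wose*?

*wose*: last vowel = /e/, an unrounded vowel → -leh → *woseleh*.
The plural form *woseleh* — last vowel /e/ (a front vowel) → -mi → *woselehmi*.
The definite form *woselehmi* — last vowel /i/ (a high vowel) → -u → *woselehmiu*.

woselehmiu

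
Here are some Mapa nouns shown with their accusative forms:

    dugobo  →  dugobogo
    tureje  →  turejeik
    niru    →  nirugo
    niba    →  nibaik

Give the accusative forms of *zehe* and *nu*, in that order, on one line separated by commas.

zeheik, nugo

The alternation tracks the last vowel of the stem — -go when the last vowel of the stem is a rounded vowel (*dugobo*, *niru*); -ik when the last vowel of the stem is an unrounded vowel (*tureje*, *niba*).
*zehe* — last vowel /e/ (an unrounded vowel) → -ik → *zeheik*.
*nu* — last vowel /u/ (a rounded vowel) → -go → *nugo*.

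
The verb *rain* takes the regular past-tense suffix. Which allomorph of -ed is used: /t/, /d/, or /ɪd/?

The stem *rain* ends in a voiced sound other than /d/.
The -ed suffix is realized as /ɪd/ after /t, d/; as /t/ after other voiceless consonants; and as /d/ after other voiced sounds.
So -ed on *rain* is pronounced /d/.

/d/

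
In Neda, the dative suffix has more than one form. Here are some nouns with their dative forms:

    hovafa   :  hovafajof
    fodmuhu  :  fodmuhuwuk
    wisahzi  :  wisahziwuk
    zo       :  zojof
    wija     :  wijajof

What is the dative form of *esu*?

Looking at the last vowel of each stem: -wuk when the last vowel of the stem is a high vowel (*fodmuhu*, *wisahzi*); -jof when the last vowel of the stem is a non-high vowel (*hovafa*, *zo*, *wija*).
The last vowel of *esu* is /u/, which is a high vowel, so the suffix is -wuk, giving *esuwuk*.

esuwuk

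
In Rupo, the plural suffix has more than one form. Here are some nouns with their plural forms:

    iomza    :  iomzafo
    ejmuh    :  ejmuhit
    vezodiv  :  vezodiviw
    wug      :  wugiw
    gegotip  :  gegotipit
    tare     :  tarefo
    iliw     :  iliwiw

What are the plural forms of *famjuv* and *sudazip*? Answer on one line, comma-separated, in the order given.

The suffix is conditioned by the final sound: -it when the stem ends in a voiceless consonant (*ejmuh*, *gegotip*); -iw when the stem ends in a voiced consonant (*vezodiv*, *wug*, *iliw*); -fo when the stem ends in a vowel (*iomza*, *tare*).
Since the final sound of *famjuv* is /v/ (a voiced consonant), it takes -iw, giving *famjuviw*.
*sudazip*: final sound = /p/, a voiceless consonant → -it → *sudazipit*.

famjuviw, sudazipit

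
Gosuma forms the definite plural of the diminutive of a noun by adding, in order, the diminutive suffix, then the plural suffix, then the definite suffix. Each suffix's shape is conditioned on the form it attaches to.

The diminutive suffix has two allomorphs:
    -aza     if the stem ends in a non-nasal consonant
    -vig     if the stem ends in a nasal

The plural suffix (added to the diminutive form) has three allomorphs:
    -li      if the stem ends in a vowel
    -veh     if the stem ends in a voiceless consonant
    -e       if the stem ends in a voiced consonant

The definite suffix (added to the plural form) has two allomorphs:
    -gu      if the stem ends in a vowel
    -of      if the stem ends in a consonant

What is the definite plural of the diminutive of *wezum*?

wezumvigegu

*wezum*: final consonant = /m/, a nasal → -vig → *wezumvig*.
The diminutive form *wezumvig*: final sound = /g/, a voiced consonant → -e → *wezumvige*.
The final sound of the plural form *wezumvige* is /e/, which is a vowel, so the definite suffix is -gu, giving *wezumvigegu*.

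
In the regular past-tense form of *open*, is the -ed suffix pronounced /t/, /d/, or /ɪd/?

/d/

The stem *open* ends in a voiced sound other than /d/.
The -ed suffix is realized as /ɪd/ after /t, d/; as /t/ after other voiceless consonants; and as /d/ after other voiced sounds.
So -ed on *open* is pronounced /d/.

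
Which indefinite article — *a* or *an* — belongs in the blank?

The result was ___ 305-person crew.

The indefinite article is chosen by the initial *sound* of the following word, not its spelling.
The number *305* is spoken "three hundred …", beginning with /θriː/ — a consonant sound.
So the article is *a*: The result was a 305-person crew.

a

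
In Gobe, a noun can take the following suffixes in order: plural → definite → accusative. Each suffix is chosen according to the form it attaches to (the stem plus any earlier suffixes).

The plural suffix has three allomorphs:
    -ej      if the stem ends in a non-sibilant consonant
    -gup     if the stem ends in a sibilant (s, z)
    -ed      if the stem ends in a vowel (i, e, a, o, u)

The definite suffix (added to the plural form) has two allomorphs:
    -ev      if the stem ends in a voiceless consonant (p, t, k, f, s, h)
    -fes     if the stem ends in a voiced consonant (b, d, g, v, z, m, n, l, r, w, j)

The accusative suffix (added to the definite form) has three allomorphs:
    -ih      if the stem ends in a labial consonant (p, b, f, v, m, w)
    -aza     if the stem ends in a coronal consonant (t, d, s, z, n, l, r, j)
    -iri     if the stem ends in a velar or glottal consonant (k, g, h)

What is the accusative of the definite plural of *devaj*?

*devaj*: final sound = /j/, a non-sibilant consonant → -ej → *devajej*.
Since the final consonant of the plural form *devajej* is /j/ (voiced), it takes -fes, giving *devajejfes*.
The final consonant of the definite form *devajejfes* is /s/, which is coronal, so the accusative suffix is -aza, giving *devajejfesaza*.

devajejfesaza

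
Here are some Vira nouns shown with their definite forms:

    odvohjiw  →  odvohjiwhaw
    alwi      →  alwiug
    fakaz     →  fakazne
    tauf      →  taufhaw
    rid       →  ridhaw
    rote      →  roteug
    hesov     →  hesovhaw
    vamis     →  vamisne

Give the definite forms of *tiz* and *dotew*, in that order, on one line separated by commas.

tizne, dotewhaw

Looking at the final sound of each stem: -ne when the stem ends in a sibilant (*fakaz*, *vamis*); -haw when the stem ends in a non-sibilant consonant (*odvohjiw*, *tauf*, *rid*, *hesov*); -ug when the stem ends in a vowel (*alwi*, *rote*).
*tiz* — final sound /z/ (a sibilant) → -ne → *tizne*.
The final sound of *dotew* is /w/, which is a non-sibilant consonant, so the suffix is -haw, giving *dotewhaw*.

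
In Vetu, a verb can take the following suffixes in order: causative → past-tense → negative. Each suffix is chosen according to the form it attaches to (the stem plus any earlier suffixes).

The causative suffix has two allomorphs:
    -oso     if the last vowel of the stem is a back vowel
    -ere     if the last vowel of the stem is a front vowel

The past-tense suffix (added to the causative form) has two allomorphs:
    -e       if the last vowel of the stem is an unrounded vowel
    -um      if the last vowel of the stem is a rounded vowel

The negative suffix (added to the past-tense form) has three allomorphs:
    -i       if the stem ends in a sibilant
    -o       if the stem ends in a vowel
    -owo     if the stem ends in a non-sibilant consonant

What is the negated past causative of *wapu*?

wapuosoumowo

The last vowel of *wapu* is /u/, which is a back vowel, so the causative suffix is -oso, giving *wapuoso*.
The last vowel of the causative form *wapuoso* is /o/, which is a rounded vowel, so the past-tense suffix is -um, giving *wapuosoum*.
The past-tense form *wapuosoum*: final sound = /m/, a non-sibilant consonant → -owo → *wapuosoumowo*.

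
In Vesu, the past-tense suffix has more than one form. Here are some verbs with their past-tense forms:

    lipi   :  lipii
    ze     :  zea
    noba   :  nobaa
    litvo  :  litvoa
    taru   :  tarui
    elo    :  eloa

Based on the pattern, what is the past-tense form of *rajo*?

Looking at the last vowel of each stem: -i when the last vowel of the stem is a high vowel (*lipi*, *taru*); -a when the last vowel of the stem is a non-high vowel (*ze*, *noba*, *litvo*, *elo*).
The last vowel of *rajo* is /o/, which is a non-high vowel, so the suffix is -a, giving *rajoa*.

rajoa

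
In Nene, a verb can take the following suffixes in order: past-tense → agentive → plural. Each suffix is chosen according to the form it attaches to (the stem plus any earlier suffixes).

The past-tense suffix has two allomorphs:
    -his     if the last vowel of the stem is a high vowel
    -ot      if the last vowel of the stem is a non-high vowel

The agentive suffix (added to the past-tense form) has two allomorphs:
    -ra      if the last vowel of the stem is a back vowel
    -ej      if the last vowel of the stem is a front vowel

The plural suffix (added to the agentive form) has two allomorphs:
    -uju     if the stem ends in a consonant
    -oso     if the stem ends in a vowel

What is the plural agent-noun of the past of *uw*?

Since the last vowel of *uw* is /u/ (a high vowel), it takes -his, giving *uwhis*.
The past-tense form *uwhis* — last vowel /i/ (a front vowel) → -ej → *uwhisej*.
The agentive form *uwhisej* — final sound /j/ (a consonant) → -uju → *uwhisejuju*.

uwhisejuju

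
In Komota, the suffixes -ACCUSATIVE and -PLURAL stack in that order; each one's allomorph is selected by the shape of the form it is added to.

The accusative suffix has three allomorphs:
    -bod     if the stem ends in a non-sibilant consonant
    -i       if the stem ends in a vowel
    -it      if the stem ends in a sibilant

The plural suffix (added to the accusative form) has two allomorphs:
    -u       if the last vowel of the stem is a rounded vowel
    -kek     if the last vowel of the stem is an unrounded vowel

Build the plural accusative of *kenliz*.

kenlizitkek

*kenliz*: final sound = /z/, a sibilant → -it → *kenlizit*.
The accusative form *kenlizit*: last vowel = /i/, an unrounded vowel → -kek → *kenlizitkek*.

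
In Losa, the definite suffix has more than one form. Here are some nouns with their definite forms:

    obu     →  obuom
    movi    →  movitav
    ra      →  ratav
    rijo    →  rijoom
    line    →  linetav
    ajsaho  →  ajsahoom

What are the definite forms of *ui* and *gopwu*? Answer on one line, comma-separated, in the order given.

uitav, gopwuom

The alternation tracks the last vowel of the stem — -om when the last vowel of the stem is a rounded vowel (*obu*, *rijo*, *ajsaho*); -tav when the last vowel of the stem is an unrounded vowel (*movi*, *ra*, *line*).
The last vowel of *ui* is /i/, which is an unrounded vowel, so the suffix is -tav, giving *uitav*.
Since the last vowel of *gopwu* is /u/ (a rounded vowel), it takes -om, giving *gopwuom*.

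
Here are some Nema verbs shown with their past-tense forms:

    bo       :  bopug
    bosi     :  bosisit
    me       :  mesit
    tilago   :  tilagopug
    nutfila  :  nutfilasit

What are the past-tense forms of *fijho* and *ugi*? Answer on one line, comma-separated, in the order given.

fijhopug, ugisit

Looking at the last vowel of each stem: -pug when the last vowel of the stem is a rounded vowel (*bo*, *tilago*); -sit when the last vowel of the stem is an unrounded vowel (*bosi*, *me*, *nutfila*).
*fijho*: last vowel = /o/, a rounded vowel → -pug → *fijhopug*.
*ugi* — last vowel /i/ (an unrounded vowel) → -sit → *ugisit*.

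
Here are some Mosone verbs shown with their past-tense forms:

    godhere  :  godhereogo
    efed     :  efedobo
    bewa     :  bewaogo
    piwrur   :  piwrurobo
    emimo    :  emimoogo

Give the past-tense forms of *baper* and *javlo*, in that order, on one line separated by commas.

Looking at the final sound of each stem: -obo when the stem ends in a consonant (*efed*, *piwrur*); -ogo when the stem ends in a vowel (*godhere*, *bewa*, *emimo*).
*baper*: final sound = /r/, a consonant → -obo → *baperobo*.
Since the final sound of *javlo* is /o/ (a vowel), it takes -ogo, giving *javloogo*.

baperobo, javloogo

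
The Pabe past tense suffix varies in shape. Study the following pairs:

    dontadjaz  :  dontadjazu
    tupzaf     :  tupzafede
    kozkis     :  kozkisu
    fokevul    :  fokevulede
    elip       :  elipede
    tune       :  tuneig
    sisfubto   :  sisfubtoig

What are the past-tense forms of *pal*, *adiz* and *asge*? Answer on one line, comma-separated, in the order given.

palede, adizu, asgeig

The suffix is conditioned by the final sound: -u when the stem ends in a sibilant (*dontadjaz*, *kozkis*); -ede when the stem ends in a non-sibilant consonant (*tupzaf*, *fokevul*, *elip*); -ig when the stem ends in a vowel (*tune*, *sisfubto*).
*pal*: final sound = /l/, a non-sibilant consonant → -ede → *palede*.
Since the final sound of *adiz* is /z/ (a sibilant), it takes -u, giving *adizu*.
*asge* — final sound /e/ (a vowel) → -ig → *asgeig*.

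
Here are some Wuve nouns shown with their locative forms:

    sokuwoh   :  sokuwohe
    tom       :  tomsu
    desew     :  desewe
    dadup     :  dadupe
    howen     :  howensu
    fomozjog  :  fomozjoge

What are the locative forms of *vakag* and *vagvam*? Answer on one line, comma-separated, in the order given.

vakage, vagvamsu

The alternation tracks the final consonant of the stem — -su when the stem ends in a nasal (*tom*, *howen*); -e when the stem ends in a non-nasal consonant (*sokuwoh*, *desew*, *dadup*, *fomozjog*).
Since the final consonant of *vakag* is /g/ (non-nasal), it takes -e, giving *vakage*.
The final consonant of *vagvam* is /m/, which is a nasal, so the suffix is -su, giving *vagvamsu*.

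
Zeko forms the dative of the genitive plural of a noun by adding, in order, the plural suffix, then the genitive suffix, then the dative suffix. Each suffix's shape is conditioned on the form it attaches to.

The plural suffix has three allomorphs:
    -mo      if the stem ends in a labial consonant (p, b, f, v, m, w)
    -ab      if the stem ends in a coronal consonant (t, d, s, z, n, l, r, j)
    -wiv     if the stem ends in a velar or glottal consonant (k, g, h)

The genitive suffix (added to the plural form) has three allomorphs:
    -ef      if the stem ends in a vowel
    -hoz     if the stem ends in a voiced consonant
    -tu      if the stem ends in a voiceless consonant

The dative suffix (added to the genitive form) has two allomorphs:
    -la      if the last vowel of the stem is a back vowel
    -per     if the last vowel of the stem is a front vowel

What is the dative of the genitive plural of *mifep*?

*mifep*: final consonant = /p/, labial → -mo → *mifepmo*.
The final sound of the plural form *mifepmo* is /o/, which is a vowel, so the genitive suffix is -ef, giving *mifepmoef*.
The genitive form *mifepmoef* — last vowel /e/ (a front vowel) → -per → *mifepmoefper*.

mifepmoefper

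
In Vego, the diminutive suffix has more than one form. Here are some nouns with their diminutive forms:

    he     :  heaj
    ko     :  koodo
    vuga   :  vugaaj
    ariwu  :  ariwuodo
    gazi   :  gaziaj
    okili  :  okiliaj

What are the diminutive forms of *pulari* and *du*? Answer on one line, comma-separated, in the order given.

The alternation tracks the last vowel of the stem — -odo when the last vowel of the stem is a rounded vowel (*ko*, *ariwu*); -aj when the last vowel of the stem is an unrounded vowel (*he*, *vuga*, *gazi*, *okili*).
Since the last vowel of *pulari* is /i/ (an unrounded vowel), it takes -aj, giving *pulariaj*.
The last vowel of *du* is /u/, which is a rounded vowel, so the suffix is -odo, giving *duodo*.

pulariaj, duodo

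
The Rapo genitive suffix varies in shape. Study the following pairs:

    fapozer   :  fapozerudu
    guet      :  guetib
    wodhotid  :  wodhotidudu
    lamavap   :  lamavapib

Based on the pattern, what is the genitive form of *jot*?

Looking at the final consonant of each stem: -ib when the stem ends in a voiceless consonant (*guet*, *lamavap*); -udu when the stem ends in a voiced consonant (*fapozer*, *wodhotid*).
*jot*: final consonant = /t/, voiceless → -ib → *jotib*.

jotib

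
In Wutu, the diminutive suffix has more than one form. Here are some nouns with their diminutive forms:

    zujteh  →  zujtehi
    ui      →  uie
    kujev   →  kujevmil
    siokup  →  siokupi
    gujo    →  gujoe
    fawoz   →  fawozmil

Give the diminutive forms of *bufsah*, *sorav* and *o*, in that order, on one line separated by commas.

The pattern is voicing of the final sound: -i when the stem ends in a voiceless consonant (*zujteh*, *siokup*); -mil when the stem ends in a voiced consonant (*kujev*, *fawoz*); -e when the stem ends in a vowel (*ui*, *gujo*).
*bufsah* — final sound /h/ (a voiceless consonant) → -i → *bufsahi*.
*sorav* — final sound /v/ (a voiced consonant) → -mil → *soravmil*.
The final sound of *o* is /o/, which is a vowel, so the suffix is -e, giving *oe*.

bufsahi, soravmil, oe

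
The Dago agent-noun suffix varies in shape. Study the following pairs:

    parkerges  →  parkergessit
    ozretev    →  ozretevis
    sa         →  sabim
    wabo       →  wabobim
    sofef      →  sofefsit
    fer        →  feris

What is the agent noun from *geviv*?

The pattern is voicing of the final sound: -sit when the stem ends in a voiceless consonant (*parkerges*, *sofef*); -is when the stem ends in a voiced consonant (*ozretev*, *fer*); -bim when the stem ends in a vowel (*sa*, *wabo*).
Since the final sound of *geviv* is /v/ (a voiced consonant), it takes -is, giving *gevivis*.

gevivis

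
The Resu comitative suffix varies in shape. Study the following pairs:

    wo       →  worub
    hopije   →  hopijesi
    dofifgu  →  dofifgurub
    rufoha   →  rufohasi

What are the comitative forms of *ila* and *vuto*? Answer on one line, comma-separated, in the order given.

ilasi, vutorub

The pattern is rounding harmony: -rub when the last vowel of the stem is a rounded vowel (*wo*, *dofifgu*); -si when the last vowel of the stem is an unrounded vowel (*hopije*, *rufoha*).
*ila*: last vowel = /a/, an unrounded vowel → -si → *ilasi*.
Since the last vowel of *vuto* is /o/ (a rounded vowel), it takes -rub, giving *vutorub*.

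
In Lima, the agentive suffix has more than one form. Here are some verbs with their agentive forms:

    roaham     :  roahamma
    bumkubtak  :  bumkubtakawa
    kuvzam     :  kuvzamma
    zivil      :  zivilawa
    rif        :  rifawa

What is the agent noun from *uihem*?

uihemma

Looking at the final consonant of each stem: -ma when the stem ends in a nasal (*roaham*, *kuvzam*); -awa when the stem ends in a non-nasal consonant (*bumkubtak*, *zivil*, *rif*).
Since the final consonant of *uihem* is /m/ (a nasal), it takes -ma, giving *uihemma*.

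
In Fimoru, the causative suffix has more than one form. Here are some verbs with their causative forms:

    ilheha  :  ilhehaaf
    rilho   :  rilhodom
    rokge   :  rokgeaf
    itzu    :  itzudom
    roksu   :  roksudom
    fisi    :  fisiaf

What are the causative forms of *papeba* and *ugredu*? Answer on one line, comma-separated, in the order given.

The alternation tracks the last vowel of the stem — -dom when the last vowel of the stem is a rounded vowel (*rilho*, *itzu*, *roksu*); -af when the last vowel of the stem is an unrounded vowel (*ilheha*, *rokge*, *fisi*).
*papeba* — last vowel /a/ (an unrounded vowel) → -af → *papebaaf*.
The last vowel of *ugredu* is /u/, which is a rounded vowel, so the suffix is -dom, giving *ugredudom*.

papebaaf, ugredudom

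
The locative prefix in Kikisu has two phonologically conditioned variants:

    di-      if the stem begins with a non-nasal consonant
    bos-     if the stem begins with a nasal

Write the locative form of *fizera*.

difizera

*fizera*: first consonant = /f/, non-nasal → di- → *difizera*.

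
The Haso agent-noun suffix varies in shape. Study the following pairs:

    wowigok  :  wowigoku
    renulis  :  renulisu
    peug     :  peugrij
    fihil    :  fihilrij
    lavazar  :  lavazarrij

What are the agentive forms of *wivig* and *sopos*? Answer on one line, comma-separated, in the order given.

wivigrij, soposu

The suffix is conditioned by the final consonant: -u when the stem ends in a voiceless consonant (*wowigok*, *renulis*); -rij when the stem ends in a voiced consonant (*peug*, *fihil*, *lavazar*).
*wivig* — final consonant /g/ (voiced) → -rij → *wivigrij*.
Since the final consonant of *sopos* is /s/ (voiceless), it takes -u, giving *soposu*.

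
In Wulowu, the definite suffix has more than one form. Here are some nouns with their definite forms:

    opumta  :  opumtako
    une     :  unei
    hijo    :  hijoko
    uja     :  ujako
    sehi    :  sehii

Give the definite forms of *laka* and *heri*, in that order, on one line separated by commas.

Looking at the last vowel of each stem: -i when the last vowel of the stem is a front vowel (*une*, *sehi*); -ko when the last vowel of the stem is a back vowel (*opumta*, *hijo*, *uja*).
The last vowel of *laka* is /a/, which is a back vowel, so the suffix is -ko, giving *lakako*.
*heri*: last vowel = /i/, a front vowel → -i → *herii*.

lakako, herii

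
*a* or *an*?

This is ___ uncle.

The indefinite article is chosen by the initial *sound* of the following word, not its spelling.
*uncle* begins with the sound /ʌ/ (u pronounced /ʌ/) — a vowel sound.
So the article is *an*: This is an uncle.

an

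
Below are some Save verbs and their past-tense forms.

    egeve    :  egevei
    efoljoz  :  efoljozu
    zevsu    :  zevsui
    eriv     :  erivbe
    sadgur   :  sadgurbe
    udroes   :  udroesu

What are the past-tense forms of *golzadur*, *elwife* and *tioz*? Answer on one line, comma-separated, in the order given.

The suffix is conditioned by the final sound: -u when the stem ends in a sibilant (*efoljoz*, *udroes*); -be when the stem ends in a non-sibilant consonant (*eriv*, *sadgur*); -i when the stem ends in a vowel (*egeve*, *zevsu*).
Since the final sound of *golzadur* is /r/ (a non-sibilant consonant), it takes -be, giving *golzadurbe*.
*elwife* — final sound /e/ (a vowel) → -i → *elwifei*.
*tioz*: final sound = /z/, a sibilant → -u → *tiozu*.

golzadurbe, elwifei, tiozu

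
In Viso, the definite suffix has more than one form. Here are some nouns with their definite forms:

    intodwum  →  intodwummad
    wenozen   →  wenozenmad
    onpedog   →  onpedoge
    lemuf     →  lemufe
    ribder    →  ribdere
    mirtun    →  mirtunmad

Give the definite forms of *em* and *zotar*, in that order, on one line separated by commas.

The suffix is conditioned by the final consonant: -mad when the stem ends in a nasal (*intodwum*, *wenozen*, *mirtun*); -e when the stem ends in a non-nasal consonant (*onpedog*, *lemuf*, *ribder*).
*em* — final consonant /m/ (a nasal) → -mad → *emmad*.
*zotar* — final consonant /r/ (non-nasal) → -e → *zotare*.

emmad, zotare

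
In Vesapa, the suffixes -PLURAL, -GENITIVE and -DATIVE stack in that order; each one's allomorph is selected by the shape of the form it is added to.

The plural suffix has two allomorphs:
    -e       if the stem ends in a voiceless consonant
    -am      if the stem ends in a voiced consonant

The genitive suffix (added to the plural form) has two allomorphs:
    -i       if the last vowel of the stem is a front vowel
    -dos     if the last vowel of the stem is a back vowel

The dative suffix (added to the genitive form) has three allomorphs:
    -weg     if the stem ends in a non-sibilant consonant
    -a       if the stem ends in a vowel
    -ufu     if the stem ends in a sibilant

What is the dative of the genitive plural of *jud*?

The final consonant of *jud* is /d/, which is voiced, so the plural suffix is -am, giving *judam*.
The plural form *judam* — last vowel /a/ (a back vowel) → -dos → *judamdos*.
The final sound of the genitive form *judamdos* is /s/, which is a sibilant, so the dative suffix is -ufu, giving *judamdosufu*.

judamdosufu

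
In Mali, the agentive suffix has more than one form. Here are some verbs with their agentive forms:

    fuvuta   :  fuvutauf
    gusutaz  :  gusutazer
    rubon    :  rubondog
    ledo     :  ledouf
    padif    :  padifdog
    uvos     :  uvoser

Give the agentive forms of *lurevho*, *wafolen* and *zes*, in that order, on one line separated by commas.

lurevhouf, wafolendog, zeser

The pattern is sibilance of the final sound: -er when the stem ends in a sibilant (*gusutaz*, *uvos*); -dog when the stem ends in a non-sibilant consonant (*rubon*, *padif*); -uf when the stem ends in a vowel (*fuvuta*, *ledo*).
*lurevho*: final sound = /o/, a vowel → -uf → *lurevhouf*.
The final sound of *wafolen* is /n/, which is a non-sibilant consonant, so the suffix is -dog, giving *wafolendog*.
*zes*: final sound = /s/, a sibilant → -er → *zeser*.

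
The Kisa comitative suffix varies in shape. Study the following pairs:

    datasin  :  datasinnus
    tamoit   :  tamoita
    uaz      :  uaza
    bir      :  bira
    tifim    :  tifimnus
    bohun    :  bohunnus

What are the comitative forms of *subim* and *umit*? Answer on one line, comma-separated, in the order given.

subimnus, umita

The suffix is conditioned by the final consonant: -nus when the stem ends in a nasal (*datasin*, *tifim*, *bohun*); -a when the stem ends in a non-nasal consonant (*tamoit*, *uaz*, *bir*).
The final consonant of *subim* is /m/, which is a nasal, so the suffix is -nus, giving *subimnus*.
*umit*: final consonant = /t/, non-nasal → -a → *umita*.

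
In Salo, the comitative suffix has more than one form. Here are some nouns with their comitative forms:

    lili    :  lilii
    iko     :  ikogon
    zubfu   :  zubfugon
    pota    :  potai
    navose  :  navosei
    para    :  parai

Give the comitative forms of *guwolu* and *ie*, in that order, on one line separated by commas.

The pattern is rounding harmony: -gon when the last vowel of the stem is a rounded vowel (*iko*, *zubfu*); -i when the last vowel of the stem is an unrounded vowel (*lili*, *pota*, *navose*, *para*).
*guwolu* — last vowel /u/ (a rounded vowel) → -gon → *guwolugon*.
The last vowel of *ie* is /e/, which is an unrounded vowel, so the suffix is -i, giving *iei*.

guwolugon, iei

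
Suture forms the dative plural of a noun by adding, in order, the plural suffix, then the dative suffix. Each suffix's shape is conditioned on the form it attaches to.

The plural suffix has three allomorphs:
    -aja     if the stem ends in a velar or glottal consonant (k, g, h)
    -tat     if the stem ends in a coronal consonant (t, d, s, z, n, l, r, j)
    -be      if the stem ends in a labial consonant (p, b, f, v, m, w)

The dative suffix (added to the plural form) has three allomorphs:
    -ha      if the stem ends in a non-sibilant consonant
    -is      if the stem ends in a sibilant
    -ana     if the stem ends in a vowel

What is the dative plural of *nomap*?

The final consonant of *nomap* is /p/, which is labial, so the plural suffix is -be, giving *nomapbe*.
The plural form *nomapbe*: final sound = /e/, a vowel → -ana → *nomapbeana*.

nomapbeana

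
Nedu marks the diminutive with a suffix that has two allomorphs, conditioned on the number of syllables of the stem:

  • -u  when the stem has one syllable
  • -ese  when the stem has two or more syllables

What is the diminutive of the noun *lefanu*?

lefanuese

*lefanu* (3 syllables) → -ese → *lefanuese*.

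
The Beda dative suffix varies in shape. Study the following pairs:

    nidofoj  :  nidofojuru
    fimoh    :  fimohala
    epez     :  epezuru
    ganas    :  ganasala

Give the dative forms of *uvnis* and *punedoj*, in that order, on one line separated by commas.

The alternation tracks the final consonant of the stem — -ala when the stem ends in a voiceless consonant (*fimoh*, *ganas*); -uru when the stem ends in a voiced consonant (*nidofoj*, *epez*).
*uvnis* — final consonant /s/ (voiceless) → -ala → *uvnisala*.
The final consonant of *punedoj* is /j/, which is voiced, so the suffix is -uru, giving *punedojuru*.

uvnisala, punedojuru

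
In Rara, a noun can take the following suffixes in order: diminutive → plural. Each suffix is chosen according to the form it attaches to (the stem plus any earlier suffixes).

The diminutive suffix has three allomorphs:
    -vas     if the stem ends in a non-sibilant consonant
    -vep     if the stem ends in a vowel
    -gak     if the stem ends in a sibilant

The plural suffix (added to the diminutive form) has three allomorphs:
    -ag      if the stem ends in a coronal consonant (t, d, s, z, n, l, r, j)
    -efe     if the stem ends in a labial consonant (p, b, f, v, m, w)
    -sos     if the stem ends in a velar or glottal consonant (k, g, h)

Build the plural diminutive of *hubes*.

hubesgaksos

The final sound of *hubes* is /s/, which is a sibilant, so the diminutive suffix is -gak, giving *hubesgak*.
Since the final consonant of the diminutive form *hubesgak* is /k/ (velar/glottal), it takes -sos, giving *hubesgaksos*.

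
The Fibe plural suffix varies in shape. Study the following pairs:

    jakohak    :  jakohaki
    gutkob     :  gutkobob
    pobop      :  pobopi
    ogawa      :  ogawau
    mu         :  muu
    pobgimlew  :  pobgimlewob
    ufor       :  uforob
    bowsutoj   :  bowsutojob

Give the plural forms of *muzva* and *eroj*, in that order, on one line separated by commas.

The suffix is conditioned by the final sound: -i when the stem ends in a voiceless consonant (*jakohak*, *pobop*); -ob when the stem ends in a voiced consonant (*gutkob*, *pobgimlew*, *ufor*, *bowsutoj*); -u when the stem ends in a vowel (*ogawa*, *mu*).
The final sound of *muzva* is /a/, which is a vowel, so the suffix is -u, giving *muzvau*.
*eroj* — final sound /j/ (a voiced consonant) → -ob → *erojob*.

muzvau, erojob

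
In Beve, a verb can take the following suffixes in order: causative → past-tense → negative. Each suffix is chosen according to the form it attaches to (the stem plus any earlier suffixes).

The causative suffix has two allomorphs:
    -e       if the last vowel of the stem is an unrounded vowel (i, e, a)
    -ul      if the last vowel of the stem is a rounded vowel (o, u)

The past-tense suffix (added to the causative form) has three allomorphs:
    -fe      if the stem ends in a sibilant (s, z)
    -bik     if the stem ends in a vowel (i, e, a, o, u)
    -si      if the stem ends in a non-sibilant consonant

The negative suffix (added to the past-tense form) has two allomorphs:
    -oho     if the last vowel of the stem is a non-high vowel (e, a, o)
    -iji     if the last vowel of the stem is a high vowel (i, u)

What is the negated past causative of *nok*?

nokulsiiji

The last vowel of *nok* is /o/, which is a rounded vowel, so the causative suffix is -ul, giving *nokul*.
Since the final sound of the causative form *nokul* is /l/ (a non-sibilant consonant), it takes -si, giving *nokulsi*.
The past-tense form *nokulsi* — last vowel /i/ (a high vowel) → -iji → *nokulsiiji*.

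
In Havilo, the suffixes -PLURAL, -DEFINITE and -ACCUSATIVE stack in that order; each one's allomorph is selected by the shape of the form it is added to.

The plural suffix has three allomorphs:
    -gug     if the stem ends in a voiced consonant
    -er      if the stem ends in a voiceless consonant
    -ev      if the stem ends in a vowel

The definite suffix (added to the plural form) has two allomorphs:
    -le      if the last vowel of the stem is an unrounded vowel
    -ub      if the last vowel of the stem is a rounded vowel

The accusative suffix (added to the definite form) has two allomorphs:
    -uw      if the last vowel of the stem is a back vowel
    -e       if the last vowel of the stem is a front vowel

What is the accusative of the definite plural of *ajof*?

Since the final sound of *ajof* is /f/ (a voiceless consonant), it takes -er, giving *ajofer*.
Since the last vowel of the plural form *ajofer* is /e/ (an unrounded vowel), it takes -le, giving *ajoferle*.
The definite form *ajoferle* — last vowel /e/ (a front vowel) → -e → *ajoferlee*.

ajoferlee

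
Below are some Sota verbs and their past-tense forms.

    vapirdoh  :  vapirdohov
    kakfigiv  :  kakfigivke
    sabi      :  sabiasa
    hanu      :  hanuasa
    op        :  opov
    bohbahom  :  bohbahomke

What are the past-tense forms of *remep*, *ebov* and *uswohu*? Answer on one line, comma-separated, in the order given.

The suffix is conditioned by the final sound: -ov when the stem ends in a voiceless consonant (*vapirdoh*, *op*); -ke when the stem ends in a voiced consonant (*kakfigiv*, *bohbahom*); -asa when the stem ends in a vowel (*sabi*, *hanu*).
*remep*: final sound = /p/, a voiceless consonant → -ov → *remepov*.
Since the final sound of *ebov* is /v/ (a voiced consonant), it takes -ke, giving *ebovke*.
*uswohu* — final sound /u/ (a vowel) → -asa → *uswohuasa*.

remepov, ebovke, uswohuasa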